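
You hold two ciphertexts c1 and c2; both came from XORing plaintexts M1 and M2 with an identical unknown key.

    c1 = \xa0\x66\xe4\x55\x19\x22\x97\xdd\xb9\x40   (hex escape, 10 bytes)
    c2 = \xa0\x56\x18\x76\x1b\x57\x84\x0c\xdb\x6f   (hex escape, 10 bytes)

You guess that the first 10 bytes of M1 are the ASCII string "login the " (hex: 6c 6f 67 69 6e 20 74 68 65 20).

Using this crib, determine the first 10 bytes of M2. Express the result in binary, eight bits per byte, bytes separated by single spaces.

First, c1 ⊕ c2 = (M1 ⊕ K) ⊕ (M2 ⊕ K) = M1 ⊕ M2, so the key drops out. Then M2 = (M1 ⊕ M2) ⊕ M1 over the first 10 bytes.
byte 0: (a0 XOR a0) XOR 6c = 00 XOR 6c = 6c
byte 1: (66 XOR 56) XOR 6f = 30 XOR 6f = 5f
byte 2: (e4 XOR 18) XOR 67 = fc XOR 67 = 9b
byte 3: (55 XOR 76) XOR 69 = 23 XOR 69 = 4a
byte 4: (19 XOR 1b) XOR 6e = 02 XOR 6e = 6c
byte 5: (22 XOR 57) XOR 20 = 75 XOR 20 = 55
byte 6: (97 XOR 84) XOR 74 = 13 XOR 74 = 67
byte 7: (dd XOR 0c) XOR 68 = d1 XOR 68 = b9
byte 8: (b9 XOR db) XOR 65 = 62 XOR 65 = 07
byte 9: (40 XOR 6f) XOR 20 = 2f XOR 20 = 0f

01101100 01011111 10011011 01001010 01101100 01010101 01100111 10111001 00000111 00001111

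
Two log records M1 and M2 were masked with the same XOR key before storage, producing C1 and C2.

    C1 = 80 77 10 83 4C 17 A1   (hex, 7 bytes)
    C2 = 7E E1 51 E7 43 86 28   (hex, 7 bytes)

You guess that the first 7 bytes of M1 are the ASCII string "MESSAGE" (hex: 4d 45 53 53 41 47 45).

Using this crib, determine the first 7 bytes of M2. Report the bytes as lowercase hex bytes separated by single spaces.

b3 d3 12 37 4e d6 cc

First, C1 ⊕ C2 = (M1 ⊕ K) ⊕ (M2 ⊕ K) = M1 ⊕ M2, so the key drops out. Then M2 = (M1 ⊕ M2) ⊕ M1 over the first 7 bytes.
byte 0: (80 XOR 7e) XOR 4d = fe XOR 4d = b3
byte 1: (77 XOR e1) XOR 45 = 96 XOR 45 = d3
byte 2: (10 XOR 51) XOR 53 = 41 XOR 53 = 12
byte 3: (83 XOR e7) XOR 53 = 64 XOR 53 = 37
byte 4: (4c XOR 43) XOR 41 = 0f XOR 41 = 4e
byte 5: (17 XOR 86) XOR 47 = 91 XOR 47 = d6
byte 6: (a1 XOR 28) XOR 45 = 89 XOR 45 = cc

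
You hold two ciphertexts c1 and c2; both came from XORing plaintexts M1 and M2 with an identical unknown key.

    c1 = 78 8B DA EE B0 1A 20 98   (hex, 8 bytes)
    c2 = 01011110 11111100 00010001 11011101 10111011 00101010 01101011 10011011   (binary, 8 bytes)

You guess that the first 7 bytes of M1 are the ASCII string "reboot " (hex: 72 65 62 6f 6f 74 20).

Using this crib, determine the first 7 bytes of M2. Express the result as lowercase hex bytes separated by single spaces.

First, c1 ⊕ c2 = (M1 ⊕ K) ⊕ (M2 ⊕ K) = M1 ⊕ M2, so the key drops out. Then M2 = (M1 ⊕ M2) ⊕ M1 over the first 7 bytes.
byte 0: (78 XOR 5e) XOR 72 = 26 XOR 72 = 54
byte 1: (8b XOR fc) XOR 65 = 77 XOR 65 = 12
byte 2: (da XOR 11) XOR 62 = cb XOR 62 = a9
byte 3: (ee XOR dd) XOR 6f = 33 XOR 6f = 5c
byte 4: (b0 XOR bb) XOR 6f = 0b XOR 6f = 64
byte 5: (1a XOR 2a) XOR 74 = 30 XOR 74 = 44
byte 6: (20 XOR 6b) XOR 20 = 4b XOR 20 = 6b

54 12 a9 5c 64 44 6b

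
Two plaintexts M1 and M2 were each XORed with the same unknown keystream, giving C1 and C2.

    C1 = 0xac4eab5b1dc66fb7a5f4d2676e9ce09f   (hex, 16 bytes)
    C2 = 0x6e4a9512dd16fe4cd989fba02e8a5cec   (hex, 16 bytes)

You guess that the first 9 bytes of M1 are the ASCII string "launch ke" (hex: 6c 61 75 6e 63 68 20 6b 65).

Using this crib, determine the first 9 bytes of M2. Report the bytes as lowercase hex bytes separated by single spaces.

ae 65 4b 27 a3 b8 b1 90 19

First, C1 ⊕ C2 = (M1 ⊕ K) ⊕ (M2 ⊕ K) = M1 ⊕ M2, so the key drops out. Then M2 = (M1 ⊕ M2) ⊕ M1 over the first 9 bytes.
byte 0: (ac ^ 6e) ^ 6c = c2 ^ 6c = ae
byte 1: (4e ^ 4a) ^ 61 = 04 ^ 61 = 65
byte 2: (ab ^ 95) ^ 75 = 3e ^ 75 = 4b
byte 3: (5b ^ 12) ^ 6e = 49 ^ 6e = 27
byte 4: (1d ^ dd) ^ 63 = c0 ^ 63 = a3
byte 5: (c6 ^ 16) ^ 68 = d0 ^ 68 = b8
byte 6: (6f ^ fe) ^ 20 = 91 ^ 20 = b1
byte 7: (b7 ^ 4c) ^ 6b = fb ^ 6b = 90
byte 8: (a5 ^ d9) ^ 65 = 7c ^ 65 = 19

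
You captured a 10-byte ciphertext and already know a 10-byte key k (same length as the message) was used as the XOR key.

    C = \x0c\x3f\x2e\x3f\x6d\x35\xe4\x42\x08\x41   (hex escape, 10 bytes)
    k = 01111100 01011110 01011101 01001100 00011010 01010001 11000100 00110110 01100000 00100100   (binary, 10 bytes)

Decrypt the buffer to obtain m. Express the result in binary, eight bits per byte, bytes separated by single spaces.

01110000 01100001 01110011 01110011 01110111 01100100 00100000 01110100 01101000 01100101

XOR is its own inverse, so applying the key byte-wise gives the result directly.
byte 0: 0c xor 7c = 70
byte 1: 3f xor 5e = 61
byte 2: 2e xor 5d = 73
byte 3: 3f xor 4c = 73
byte 4: 6d xor 1a = 77
byte 5: 35 xor 51 = 64
byte 6: e4 xor c4 = 20
byte 7: 42 xor 36 = 74
byte 8: 08 xor 60 = 68
byte 9: 41 xor 24 = 65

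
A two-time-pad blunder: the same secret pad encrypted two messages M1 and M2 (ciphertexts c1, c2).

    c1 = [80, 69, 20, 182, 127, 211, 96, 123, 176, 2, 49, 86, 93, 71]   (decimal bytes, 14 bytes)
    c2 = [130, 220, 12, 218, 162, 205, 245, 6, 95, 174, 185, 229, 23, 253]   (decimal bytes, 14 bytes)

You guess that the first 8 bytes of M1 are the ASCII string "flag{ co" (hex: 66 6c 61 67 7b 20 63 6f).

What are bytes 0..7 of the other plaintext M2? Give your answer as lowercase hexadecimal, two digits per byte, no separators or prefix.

First, c1 ⊕ c2 = (M1 ⊕ K) ⊕ (M2 ⊕ K) = M1 ⊕ M2, so the key drops out. Then M2 = (M1 ⊕ M2) ⊕ M1 over the first 8 bytes.
byte 0: (50 XOR 82) XOR 66 = d2 XOR 66 = b4
byte 1: (45 XOR dc) XOR 6c = 99 XOR 6c = f5
byte 2: (14 XOR 0c) XOR 61 = 18 XOR 61 = 79
byte 3: (b6 XOR da) XOR 67 = 6c XOR 67 = 0b
byte 4: (7f XOR a2) XOR 7b = dd XOR 7b = a6
byte 5: (d3 XOR cd) XOR 20 = 1e XOR 20 = 3e
byte 6: (60 XOR f5) XOR 63 = 95 XOR 63 = f6
byte 7: (7b XOR 06) XOR 6f = 7d XOR 6f = 12

b4f5790ba63ef612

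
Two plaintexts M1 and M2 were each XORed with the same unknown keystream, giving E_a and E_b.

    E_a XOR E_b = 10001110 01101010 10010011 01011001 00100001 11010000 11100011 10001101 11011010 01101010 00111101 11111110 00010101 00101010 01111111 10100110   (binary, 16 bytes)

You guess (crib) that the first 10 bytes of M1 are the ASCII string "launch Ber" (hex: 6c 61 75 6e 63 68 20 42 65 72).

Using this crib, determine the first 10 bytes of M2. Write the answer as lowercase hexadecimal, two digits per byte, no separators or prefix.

e20be63742b8c3cfbf18

Since E_a ⊕ E_b = M1 ⊕ M2, XORing with the guessed M1 bytes yields the corresponding M2 bytes: M2 = (E_a ⊕ E_b) ⊕ M1.
byte 0: 8e XOR 6c = e2
byte 1: 6a XOR 61 = 0b
byte 2: 93 XOR 75 = e6
byte 3: 59 XOR 6e = 37
byte 4: 21 XOR 63 = 42
byte 5: d0 XOR 68 = b8
byte 6: e3 XOR 20 = c3
byte 7: 8d XOR 42 = cf
byte 8: da XOR 65 = bf
byte 9: 6a XOR 72 = 18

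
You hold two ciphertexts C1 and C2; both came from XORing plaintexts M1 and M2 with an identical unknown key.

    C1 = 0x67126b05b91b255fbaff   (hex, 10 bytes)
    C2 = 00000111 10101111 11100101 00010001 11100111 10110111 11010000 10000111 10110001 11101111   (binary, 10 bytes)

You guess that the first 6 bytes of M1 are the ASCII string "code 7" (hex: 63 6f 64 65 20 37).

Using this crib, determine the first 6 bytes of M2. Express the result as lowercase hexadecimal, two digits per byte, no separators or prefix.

03d2ea717e9b

First, C1 ⊕ C2 = (M1 ⊕ K) ⊕ (M2 ⊕ K) = M1 ⊕ M2, so the key drops out. Then M2 = (M1 ⊕ M2) ⊕ M1 over the first 6 bytes.
byte 0: (67 XOR 07) XOR 63 = 60 XOR 63 = 03
byte 1: (12 XOR af) XOR 6f = bd XOR 6f = d2
byte 2: (6b XOR e5) XOR 64 = 8e XOR 64 = ea
byte 3: (05 XOR 11) XOR 65 = 14 XOR 65 = 71
byte 4: (b9 XOR e7) XOR 20 = 5e XOR 20 = 7e
byte 5: (1b XOR b7) XOR 37 = ac XOR 37 = 9b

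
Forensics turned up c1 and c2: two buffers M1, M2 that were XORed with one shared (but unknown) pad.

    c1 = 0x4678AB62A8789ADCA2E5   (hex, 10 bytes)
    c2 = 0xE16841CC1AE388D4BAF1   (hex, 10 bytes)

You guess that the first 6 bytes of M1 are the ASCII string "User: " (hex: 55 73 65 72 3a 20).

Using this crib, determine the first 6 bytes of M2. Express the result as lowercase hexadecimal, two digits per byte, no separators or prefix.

f2638fdc88bb

First, c1 ⊕ c2 = (M1 ⊕ K) ⊕ (M2 ⊕ K) = M1 ⊕ M2, so the key drops out. Then M2 = (M1 ⊕ M2) ⊕ M1 over the first 6 bytes.
byte 0: (46 xor e1) xor 55 = a7 xor 55 = f2
byte 1: (78 xor 68) xor 73 = 10 xor 73 = 63
byte 2: (ab xor 41) xor 65 = ea xor 65 = 8f
byte 3: (62 xor cc) xor 72 = ae xor 72 = dc
byte 4: (a8 xor 1a) xor 3a = b2 xor 3a = 88
byte 5: (78 xor e3) xor 20 = 9b xor 20 = bb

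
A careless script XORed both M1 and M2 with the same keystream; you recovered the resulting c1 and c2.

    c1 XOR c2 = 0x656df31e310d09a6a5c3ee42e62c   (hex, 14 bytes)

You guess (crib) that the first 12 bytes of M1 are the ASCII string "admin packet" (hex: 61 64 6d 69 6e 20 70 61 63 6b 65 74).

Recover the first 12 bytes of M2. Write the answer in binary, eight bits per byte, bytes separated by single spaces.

00000100 00001001 10011110 01110111 01011111 00101101 01111001 11000111 11000110 10101000 10001011 00110110

Since c1 ⊕ c2 = M1 ⊕ M2, XORing with the guessed M1 bytes yields the corresponding M2 bytes: M2 = (c1 ⊕ c2) ⊕ M1.
101 XOR  97 =   4
109 XOR 100 =   9
243 XOR 109 = 158
 30 XOR 105 = 119
 49 XOR 110 =  95
 13 XOR  32 =  45
  9 XOR 112 = 121
166 XOR  97 = 199
165 XOR  99 = 198
195 XOR 107 = 168
238 XOR 101 = 139
 66 XOR 116 =  54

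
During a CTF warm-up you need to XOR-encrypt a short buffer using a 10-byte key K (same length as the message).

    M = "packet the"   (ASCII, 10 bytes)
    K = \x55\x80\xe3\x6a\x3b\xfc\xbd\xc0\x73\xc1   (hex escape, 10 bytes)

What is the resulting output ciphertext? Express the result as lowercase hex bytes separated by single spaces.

byte 0: 70 ^ 55 = 25
byte 1: 61 ^ 80 = e1
byte 2: 63 ^ e3 = 80
byte 3: 6b ^ 6a = 01
byte 4: 65 ^ 3b = 5e
byte 5: 74 ^ fc = 88
byte 6: 20 ^ bd = 9d
byte 7: 74 ^ c0 = b4
byte 8: 68 ^ 73 = 1b
byte 9: 65 ^ c1 = a4

25 e1 80 01 5e 88 9d b4 1b a4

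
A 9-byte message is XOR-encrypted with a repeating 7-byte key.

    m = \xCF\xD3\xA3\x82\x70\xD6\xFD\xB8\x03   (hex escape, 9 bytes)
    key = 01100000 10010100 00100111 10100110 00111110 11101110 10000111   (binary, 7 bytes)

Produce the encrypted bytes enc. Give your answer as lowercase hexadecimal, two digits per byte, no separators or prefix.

af4784244e387ad897

The 7-byte key repeats, so the effective keystream is 60 94 27 a6 3e ee 87 60 94.
byte 0: cf ⊕ 60 = af
byte 1: d3 ⊕ 94 = 47
byte 2: a3 ⊕ 27 = 84
byte 3: 82 ⊕ a6 = 24
byte 4: 70 ⊕ 3e = 4e
byte 5: d6 ⊕ ee = 38
byte 6: fd ⊕ 87 = 7a
byte 7: b8 ⊕ 60 = d8
byte 8: 03 ⊕ 94 = 97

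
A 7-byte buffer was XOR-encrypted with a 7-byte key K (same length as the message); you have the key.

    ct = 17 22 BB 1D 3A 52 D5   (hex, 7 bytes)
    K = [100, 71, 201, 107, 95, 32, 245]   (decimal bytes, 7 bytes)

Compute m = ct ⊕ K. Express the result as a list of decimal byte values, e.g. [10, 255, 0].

[115, 101, 114, 118, 101, 114, 32]

17 xor 64 = 73
22 xor 47 = 65
bb xor c9 = 72
1d xor 6b = 76
3a xor 5f = 65
52 xor 20 = 72
d5 xor f5 = 20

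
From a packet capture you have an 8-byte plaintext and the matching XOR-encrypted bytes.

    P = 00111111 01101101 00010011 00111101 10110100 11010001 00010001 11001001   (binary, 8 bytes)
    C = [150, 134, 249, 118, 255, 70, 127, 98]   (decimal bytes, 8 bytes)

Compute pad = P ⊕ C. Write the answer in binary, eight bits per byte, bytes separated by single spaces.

Since C = P ⊕ pad, XORing both sides with P gives pad = P ⊕ C.
byte 0: 3f ⊕ 96 = a9
byte 1: 6d ⊕ 86 = eb
byte 2: 13 ⊕ f9 = ea
byte 3: 3d ⊕ 76 = 4b
byte 4: b4 ⊕ ff = 4b
byte 5: d1 ⊕ 46 = 97
byte 6: 11 ⊕ 7f = 6e
byte 7: c9 ⊕ 62 = ab

10101001 11101011 11101010 01001011 01001011 10010111 01101110 10101011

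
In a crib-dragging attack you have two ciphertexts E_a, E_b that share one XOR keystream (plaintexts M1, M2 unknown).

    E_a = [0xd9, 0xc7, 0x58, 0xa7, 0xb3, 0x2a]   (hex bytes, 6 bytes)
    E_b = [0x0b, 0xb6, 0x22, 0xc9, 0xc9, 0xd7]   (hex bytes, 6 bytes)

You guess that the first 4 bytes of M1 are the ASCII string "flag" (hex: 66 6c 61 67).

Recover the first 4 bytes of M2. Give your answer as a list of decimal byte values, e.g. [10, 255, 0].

[180, 29, 27, 9]

First, E_a ⊕ E_b = (M1 ⊕ K) ⊕ (M2 ⊕ K) = M1 ⊕ M2, so the key drops out. Then M2 = (M1 ⊕ M2) ⊕ M1 over the first 4 bytes.
byte 0: (d9 XOR 0b) XOR 66 = d2 XOR 66 = b4
byte 1: (c7 XOR b6) XOR 6c = 71 XOR 6c = 1d
byte 2: (58 XOR 22) XOR 61 = 7a XOR 61 = 1b
byte 3: (a7 XOR c9) XOR 67 = 6e XOR 67 = 09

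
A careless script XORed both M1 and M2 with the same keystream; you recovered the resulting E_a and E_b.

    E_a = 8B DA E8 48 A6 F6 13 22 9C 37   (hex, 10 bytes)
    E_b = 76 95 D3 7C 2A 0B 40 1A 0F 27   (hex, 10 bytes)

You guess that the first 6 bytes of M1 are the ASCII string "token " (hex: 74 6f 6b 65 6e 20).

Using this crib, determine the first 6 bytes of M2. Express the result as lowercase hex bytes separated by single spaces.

First, E_a ⊕ E_b = (M1 ⊕ K) ⊕ (M2 ⊕ K) = M1 ⊕ M2, so the key drops out. Then M2 = (M1 ⊕ M2) ⊕ M1 over the first 6 bytes.
byte 0: (8b ⊕ 76) ⊕ 74 = fd ⊕ 74 = 89
byte 1: (da ⊕ 95) ⊕ 6f = 4f ⊕ 6f = 20
byte 2: (e8 ⊕ d3) ⊕ 6b = 3b ⊕ 6b = 50
byte 3: (48 ⊕ 7c) ⊕ 65 = 34 ⊕ 65 = 51
byte 4: (a6 ⊕ 2a) ⊕ 6e = 8c ⊕ 6e = e2
byte 5: (f6 ⊕ 0b) ⊕ 20 = fd ⊕ 20 = dd

89 20 50 51 e2 dd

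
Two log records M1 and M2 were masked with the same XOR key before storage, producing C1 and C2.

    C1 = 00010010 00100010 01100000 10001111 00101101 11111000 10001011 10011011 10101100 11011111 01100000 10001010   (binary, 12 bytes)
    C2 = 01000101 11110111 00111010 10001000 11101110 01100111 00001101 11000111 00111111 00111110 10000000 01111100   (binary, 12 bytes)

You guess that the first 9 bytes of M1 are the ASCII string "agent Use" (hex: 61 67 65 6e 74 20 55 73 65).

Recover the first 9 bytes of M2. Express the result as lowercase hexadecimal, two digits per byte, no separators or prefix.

36b23f69b7bfd32ff6

First, C1 ⊕ C2 = (M1 ⊕ K) ⊕ (M2 ⊕ K) = M1 ⊕ M2, so the key drops out. Then M2 = (M1 ⊕ M2) ⊕ M1 over the first 9 bytes.
byte 0: (12 XOR 45) XOR 61 = 57 XOR 61 = 36
byte 1: (22 XOR f7) XOR 67 = d5 XOR 67 = b2
byte 2: (60 XOR 3a) XOR 65 = 5a XOR 65 = 3f
byte 3: (8f XOR 88) XOR 6e = 07 XOR 6e = 69
byte 4: (2d XOR ee) XOR 74 = c3 XOR 74 = b7
byte 5: (f8 XOR 67) XOR 20 = 9f XOR 20 = bf
byte 6: (8b XOR 0d) XOR 55 = 86 XOR 55 = d3
byte 7: (9b XOR c7) XOR 73 = 5c XOR 73 = 2f
byte 8: (ac XOR 3f) XOR 65 = 93 XOR 65 = f6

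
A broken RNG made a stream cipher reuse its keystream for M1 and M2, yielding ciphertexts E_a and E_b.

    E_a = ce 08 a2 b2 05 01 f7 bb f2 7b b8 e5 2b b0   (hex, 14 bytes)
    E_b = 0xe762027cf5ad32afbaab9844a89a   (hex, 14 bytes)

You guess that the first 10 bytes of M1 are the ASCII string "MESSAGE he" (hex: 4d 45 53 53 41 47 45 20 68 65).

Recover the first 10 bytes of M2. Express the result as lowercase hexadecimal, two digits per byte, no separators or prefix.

First, E_a ⊕ E_b = (M1 ⊕ K) ⊕ (M2 ⊕ K) = M1 ⊕ M2, so the key drops out. Then M2 = (M1 ⊕ M2) ⊕ M1 over the first 10 bytes.
byte 0: (ce ^ e7) ^ 4d = 29 ^ 4d = 64
byte 1: (08 ^ 62) ^ 45 = 6a ^ 45 = 2f
byte 2: (a2 ^ 02) ^ 53 = a0 ^ 53 = f3
byte 3: (b2 ^ 7c) ^ 53 = ce ^ 53 = 9d
byte 4: (05 ^ f5) ^ 41 = f0 ^ 41 = b1
byte 5: (01 ^ ad) ^ 47 = ac ^ 47 = eb
byte 6: (f7 ^ 32) ^ 45 = c5 ^ 45 = 80
byte 7: (bb ^ af) ^ 20 = 14 ^ 20 = 34
byte 8: (f2 ^ ba) ^ 68 = 48 ^ 68 = 20
byte 9: (7b ^ ab) ^ 65 = d0 ^ 65 = b5

642ff39db1eb803420b5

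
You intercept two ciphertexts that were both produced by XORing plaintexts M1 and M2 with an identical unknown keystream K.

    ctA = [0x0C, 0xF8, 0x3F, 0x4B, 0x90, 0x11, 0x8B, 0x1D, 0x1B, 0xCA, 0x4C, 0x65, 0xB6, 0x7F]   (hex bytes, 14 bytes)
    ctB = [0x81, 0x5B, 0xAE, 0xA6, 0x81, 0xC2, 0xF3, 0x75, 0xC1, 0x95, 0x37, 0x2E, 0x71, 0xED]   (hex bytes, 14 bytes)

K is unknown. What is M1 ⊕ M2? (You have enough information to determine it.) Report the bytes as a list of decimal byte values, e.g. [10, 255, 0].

[141, 163, 145, 237, 17, 211, 120, 104, 218, 95, 123, 75, 199, 146]

ctA ⊕ ctB = (M1 ⊕ K) ⊕ (M2 ⊕ K) = M1 ⊕ M2 — the shared key cancels under XOR.
byte 0: 0c ^ 81 = 8d
byte 1: f8 ^ 5b = a3
byte 2: 3f ^ ae = 91
byte 3: 4b ^ a6 = ed
byte 4: 90 ^ 81 = 11
byte 5: 11 ^ c2 = d3
byte 6: 8b ^ f3 = 78
byte 7: 1d ^ 75 = 68
byte 8: 1b ^ c1 = da
byte 9: ca ^ 95 = 5f
byte 10: 4c ^ 37 = 7b
byte 11: 65 ^ 2e = 4b
byte 12: b6 ^ 71 = c7
byte 13: 7f ^ ed = 92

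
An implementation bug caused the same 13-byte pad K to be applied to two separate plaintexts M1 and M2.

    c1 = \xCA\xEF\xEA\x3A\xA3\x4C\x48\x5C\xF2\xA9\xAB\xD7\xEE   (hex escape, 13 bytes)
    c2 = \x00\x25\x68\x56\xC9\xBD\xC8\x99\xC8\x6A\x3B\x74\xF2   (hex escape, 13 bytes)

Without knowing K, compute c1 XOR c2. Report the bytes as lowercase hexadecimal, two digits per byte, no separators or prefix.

caca826c6af180c53ac390a31c

c1 ⊕ c2 = (M1 ⊕ K) ⊕ (M2 ⊕ K) = M1 ⊕ M2 — the shared key cancels under XOR.
byte 0: 202 ⊕   0 = 202
byte 1: 239 ⊕  37 = 202
byte 2: 234 ⊕ 104 = 130
byte 3:  58 ⊕  86 = 108
byte 4: 163 ⊕ 201 = 106
byte 5:  76 ⊕ 189 = 241
byte 6:  72 ⊕ 200 = 128
byte 7:  92 ⊕ 153 = 197
byte 8: 242 ⊕ 200 =  58
byte 9: 169 ⊕ 106 = 195
byte 10: 171 ⊕  59 = 144
byte 11: 215 ⊕ 116 = 163
byte 12: 238 ⊕ 242 =  28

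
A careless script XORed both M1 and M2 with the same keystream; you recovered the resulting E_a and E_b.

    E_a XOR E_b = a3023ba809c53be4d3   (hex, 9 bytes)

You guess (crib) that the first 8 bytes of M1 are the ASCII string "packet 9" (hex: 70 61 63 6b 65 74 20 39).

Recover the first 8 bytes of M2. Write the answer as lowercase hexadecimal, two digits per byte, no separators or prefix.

d36358c36cb11bdd

Since E_a ⊕ E_b = M1 ⊕ M2, XORing with the guessed M1 bytes yields the corresponding M2 bytes: M2 = (E_a ⊕ E_b) ⊕ M1.
163 ^ 112 = 211
  2 ^  97 =  99
 59 ^  99 =  88
168 ^ 107 = 195
  9 ^ 101 = 108
197 ^ 116 = 177
 59 ^  32 =  27
228 ^  57 = 221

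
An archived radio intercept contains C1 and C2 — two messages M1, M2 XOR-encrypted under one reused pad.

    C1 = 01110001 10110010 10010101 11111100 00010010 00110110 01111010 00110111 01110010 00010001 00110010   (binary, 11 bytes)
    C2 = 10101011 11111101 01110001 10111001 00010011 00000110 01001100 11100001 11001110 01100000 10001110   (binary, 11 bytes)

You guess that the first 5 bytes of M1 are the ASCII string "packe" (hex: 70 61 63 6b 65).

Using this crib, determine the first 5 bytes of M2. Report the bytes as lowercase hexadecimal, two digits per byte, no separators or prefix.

aa2e872e64

First, C1 ⊕ C2 = (M1 ⊕ K) ⊕ (M2 ⊕ K) = M1 ⊕ M2, so the key drops out. Then M2 = (M1 ⊕ M2) ⊕ M1 over the first 5 bytes.
byte 0: (71 ⊕ ab) ⊕ 70 = da ⊕ 70 = aa
byte 1: (b2 ⊕ fd) ⊕ 61 = 4f ⊕ 61 = 2e
byte 2: (95 ⊕ 71) ⊕ 63 = e4 ⊕ 63 = 87
byte 3: (fc ⊕ b9) ⊕ 6b = 45 ⊕ 6b = 2e
byte 4: (12 ⊕ 13) ⊕ 65 = 01 ⊕ 65 = 64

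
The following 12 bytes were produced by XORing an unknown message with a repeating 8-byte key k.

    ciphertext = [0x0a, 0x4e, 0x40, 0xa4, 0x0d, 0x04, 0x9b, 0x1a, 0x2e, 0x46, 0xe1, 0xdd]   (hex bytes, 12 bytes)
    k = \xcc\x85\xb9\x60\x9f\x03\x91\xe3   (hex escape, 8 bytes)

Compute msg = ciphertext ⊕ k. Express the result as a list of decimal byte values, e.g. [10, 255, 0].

[198, 203, 249, 196, 146, 7, 10, 249, 226, 195, 88, 189]

The 8-byte key repeats, so the effective keystream is cc 85 b9 60 9f 03 91 e3 cc 85 b9 60.
byte 0: 0a ⊕ cc = c6
byte 1: 4e ⊕ 85 = cb
byte 2: 40 ⊕ b9 = f9
byte 3: a4 ⊕ 60 = c4
byte 4: 0d ⊕ 9f = 92
byte 5: 04 ⊕ 03 = 07
byte 6: 9b ⊕ 91 = 0a
byte 7: 1a ⊕ e3 = f9
byte 8: 2e ⊕ cc = e2
byte 9: 46 ⊕ 85 = c3
byte 10: e1 ⊕ b9 = 58
byte 11: dd ⊕ 60 = bd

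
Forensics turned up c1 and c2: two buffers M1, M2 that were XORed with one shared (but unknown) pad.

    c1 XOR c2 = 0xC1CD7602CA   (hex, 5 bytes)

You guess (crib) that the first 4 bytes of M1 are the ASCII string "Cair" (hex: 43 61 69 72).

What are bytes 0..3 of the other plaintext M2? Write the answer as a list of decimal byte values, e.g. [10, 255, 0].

[130, 172, 31, 112]

Since c1 ⊕ c2 = M1 ⊕ M2, XORing with the guessed M1 bytes yields the corresponding M2 bytes: M2 = (c1 ⊕ c2) ⊕ M1.
byte 0: c1 ^ 43 = 82
byte 1: cd ^ 61 = ac
byte 2: 76 ^ 69 = 1f
byte 3: 02 ^ 72 = 70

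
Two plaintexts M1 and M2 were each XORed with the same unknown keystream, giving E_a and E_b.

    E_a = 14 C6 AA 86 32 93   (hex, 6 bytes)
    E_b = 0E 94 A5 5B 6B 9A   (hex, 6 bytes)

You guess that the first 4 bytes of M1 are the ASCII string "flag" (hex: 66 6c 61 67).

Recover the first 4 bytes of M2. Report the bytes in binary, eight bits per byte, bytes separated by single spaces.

01111100 00111110 01101110 10111010

First, E_a ⊕ E_b = (M1 ⊕ K) ⊕ (M2 ⊕ K) = M1 ⊕ M2, so the key drops out. Then M2 = (M1 ⊕ M2) ⊕ M1 over the first 4 bytes.
byte 0: (14 xor 0e) xor 66 = 1a xor 66 = 7c
byte 1: (c6 xor 94) xor 6c = 52 xor 6c = 3e
byte 2: (aa xor a5) xor 61 = 0f xor 61 = 6e
byte 3: (86 xor 5b) xor 67 = dd xor 67 = ba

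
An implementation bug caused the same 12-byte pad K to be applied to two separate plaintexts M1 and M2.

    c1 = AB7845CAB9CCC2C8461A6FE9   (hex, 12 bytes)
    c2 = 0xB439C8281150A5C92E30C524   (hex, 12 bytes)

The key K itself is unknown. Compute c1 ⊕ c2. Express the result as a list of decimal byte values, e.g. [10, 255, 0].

[31, 65, 141, 226, 168, 156, 103, 1, 104, 42, 170, 205]

c1 ⊕ c2 = (M1 ⊕ K) ⊕ (M2 ⊕ K) = M1 ⊕ M2 — the shared key cancels under XOR.
byte 0: ab xor b4 = 1f
byte 1: 78 xor 39 = 41
byte 2: 45 xor c8 = 8d
byte 3: ca xor 28 = e2
byte 4: b9 xor 11 = a8
byte 5: cc xor 50 = 9c
byte 6: c2 xor a5 = 67
byte 7: c8 xor c9 = 01
byte 8: 46 xor 2e = 68
byte 9: 1a xor 30 = 2a
byte 10: 6f xor c5 = aa
byte 11: e9 xor 24 = cd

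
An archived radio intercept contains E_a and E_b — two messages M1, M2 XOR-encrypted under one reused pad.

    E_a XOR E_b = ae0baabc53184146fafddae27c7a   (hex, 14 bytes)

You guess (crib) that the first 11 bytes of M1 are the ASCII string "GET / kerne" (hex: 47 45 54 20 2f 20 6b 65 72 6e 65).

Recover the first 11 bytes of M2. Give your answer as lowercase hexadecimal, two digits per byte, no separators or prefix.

Since E_a ⊕ E_b = M1 ⊕ M2, XORing with the guessed M1 bytes yields the corresponding M2 bytes: M2 = (E_a ⊕ E_b) ⊕ M1.
byte 0: ae xor 47 = e9
byte 1: 0b xor 45 = 4e
byte 2: aa xor 54 = fe
byte 3: bc xor 20 = 9c
byte 4: 53 xor 2f = 7c
byte 5: 18 xor 20 = 38
byte 6: 41 xor 6b = 2a
byte 7: 46 xor 65 = 23
byte 8: fa xor 72 = 88
byte 9: fd xor 6e = 93
byte 10: da xor 65 = bf

e94efe9c7c382a238893bf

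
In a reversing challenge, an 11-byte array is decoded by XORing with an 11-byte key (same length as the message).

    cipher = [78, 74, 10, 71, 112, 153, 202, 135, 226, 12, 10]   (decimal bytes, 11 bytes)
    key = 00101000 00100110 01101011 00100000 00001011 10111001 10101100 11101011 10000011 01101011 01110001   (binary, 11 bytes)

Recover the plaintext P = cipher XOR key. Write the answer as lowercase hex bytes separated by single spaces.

66 6c 61 67 7b 20 66 6c 61 67 7b

XOR is its own inverse, so applying the key byte-wise gives the result directly.
4e ^ 28 = 66
4a ^ 26 = 6c
0a ^ 6b = 61
47 ^ 20 = 67
70 ^ 0b = 7b
99 ^ b9 = 20
ca ^ ac = 66
87 ^ eb = 6c
e2 ^ 83 = 61
0c ^ 6b = 67
0a ^ 71 = 7b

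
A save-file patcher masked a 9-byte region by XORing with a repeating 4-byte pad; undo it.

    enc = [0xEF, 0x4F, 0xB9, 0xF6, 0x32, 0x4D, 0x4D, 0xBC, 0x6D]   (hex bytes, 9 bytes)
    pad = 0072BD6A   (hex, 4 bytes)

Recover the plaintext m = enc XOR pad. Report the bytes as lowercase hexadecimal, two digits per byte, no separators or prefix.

ef3d049c323ff0d66d

The 4-byte key repeats, so the effective keystream is 00 72 bd 6a 00 72 bd 6a 00.
byte 0: ef xor 00 = ef
byte 1: 4f xor 72 = 3d
byte 2: b9 xor bd = 04
byte 3: f6 xor 6a = 9c
byte 4: 32 xor 00 = 32
byte 5: 4d xor 72 = 3f
byte 6: 4d xor bd = f0
byte 7: bc xor 6a = d6
byte 8: 6d xor 00 = 6d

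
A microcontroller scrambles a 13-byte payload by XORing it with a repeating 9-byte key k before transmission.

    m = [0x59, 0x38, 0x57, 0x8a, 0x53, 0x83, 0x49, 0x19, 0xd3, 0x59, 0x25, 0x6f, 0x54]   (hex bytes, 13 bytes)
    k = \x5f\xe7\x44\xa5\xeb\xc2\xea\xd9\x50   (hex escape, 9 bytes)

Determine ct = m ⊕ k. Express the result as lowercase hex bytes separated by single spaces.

06 df 13 2f b8 41 a3 c0 83 06 c2 2b f1

The 9-byte key repeats, so the effective keystream is 5f e7 44 a5 eb c2 ea d9 50 5f e7 44 a5.
byte 0:  89 xor  95 =   6
byte 1:  56 xor 231 = 223
byte 2:  87 xor  68 =  19
byte 3: 138 xor 165 =  47
byte 4:  83 xor 235 = 184
byte 5: 131 xor 194 =  65
byte 6:  73 xor 234 = 163
byte 7:  25 xor 217 = 192
byte 8: 211 xor  80 = 131
byte 9:  89 xor  95 =   6
byte 10:  37 xor 231 = 194
byte 11: 111 xor  68 =  43
byte 12:  84 xor 165 = 241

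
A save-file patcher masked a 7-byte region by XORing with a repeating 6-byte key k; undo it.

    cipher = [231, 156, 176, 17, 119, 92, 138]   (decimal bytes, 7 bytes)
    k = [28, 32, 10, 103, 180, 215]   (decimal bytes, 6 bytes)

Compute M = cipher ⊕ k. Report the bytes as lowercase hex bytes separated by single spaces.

The 6-byte key repeats, so the effective keystream is 1c 20 0a 67 b4 d7 1c.
byte 0: e7 xor 1c = fb
byte 1: 9c xor 20 = bc
byte 2: b0 xor 0a = ba
byte 3: 11 xor 67 = 76
byte 4: 77 xor b4 = c3
byte 5: 5c xor d7 = 8b
byte 6: 8a xor 1c = 96

fb bc ba 76 c3 8b 96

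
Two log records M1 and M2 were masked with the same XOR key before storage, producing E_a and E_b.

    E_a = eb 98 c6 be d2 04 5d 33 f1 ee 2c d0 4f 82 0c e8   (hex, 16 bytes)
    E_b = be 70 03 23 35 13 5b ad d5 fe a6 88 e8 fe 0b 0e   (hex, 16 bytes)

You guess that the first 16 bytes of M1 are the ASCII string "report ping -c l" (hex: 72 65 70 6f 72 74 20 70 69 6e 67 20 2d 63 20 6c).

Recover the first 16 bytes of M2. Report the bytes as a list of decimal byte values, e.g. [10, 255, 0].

[39, 141, 181, 242, 149, 99, 38, 238, 77, 126, 237, 120, 138, 31, 39, 138]

First, E_a ⊕ E_b = (M1 ⊕ K) ⊕ (M2 ⊕ K) = M1 ⊕ M2, so the key drops out. Then M2 = (M1 ⊕ M2) ⊕ M1 over the first 16 bytes.
byte 0: (eb ^ be) ^ 72 = 55 ^ 72 = 27
byte 1: (98 ^ 70) ^ 65 = e8 ^ 65 = 8d
byte 2: (c6 ^ 03) ^ 70 = c5 ^ 70 = b5
byte 3: (be ^ 23) ^ 6f = 9d ^ 6f = f2
byte 4: (d2 ^ 35) ^ 72 = e7 ^ 72 = 95
byte 5: (04 ^ 13) ^ 74 = 17 ^ 74 = 63
byte 6: (5d ^ 5b) ^ 20 = 06 ^ 20 = 26
byte 7: (33 ^ ad) ^ 70 = 9e ^ 70 = ee
byte 8: (f1 ^ d5) ^ 69 = 24 ^ 69 = 4d
byte 9: (ee ^ fe) ^ 6e = 10 ^ 6e = 7e
byte 10: (2c ^ a6) ^ 67 = 8a ^ 67 = ed
byte 11: (d0 ^ 88) ^ 20 = 58 ^ 20 = 78
byte 12: (4f ^ e8) ^ 2d = a7 ^ 2d = 8a
byte 13: (82 ^ fe) ^ 63 = 7c ^ 63 = 1f
byte 14: (0c ^ 0b) ^ 20 = 07 ^ 20 = 27
byte 15: (e8 ^ 0e) ^ 6c = e6 ^ 6c = 8a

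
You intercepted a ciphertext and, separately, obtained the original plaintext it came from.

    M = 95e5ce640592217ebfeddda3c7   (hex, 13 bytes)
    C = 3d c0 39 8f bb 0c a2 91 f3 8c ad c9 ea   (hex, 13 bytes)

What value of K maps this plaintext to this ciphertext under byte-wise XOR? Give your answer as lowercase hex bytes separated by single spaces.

a8 25 f7 eb be 9e 83 ef 4c 61 70 6a 2d

Since C = M ⊕ K, XORing both sides with M gives K = M ⊕ C.
95 XOR 3d = a8
e5 XOR c0 = 25
ce XOR 39 = f7
64 XOR 8f = eb
05 XOR bb = be
92 XOR 0c = 9e
21 XOR a2 = 83
7e XOR 91 = ef
bf XOR f3 = 4c
ed XOR 8c = 61
dd XOR ad = 70
a3 XOR c9 = 6a
c7 XOR ea = 2d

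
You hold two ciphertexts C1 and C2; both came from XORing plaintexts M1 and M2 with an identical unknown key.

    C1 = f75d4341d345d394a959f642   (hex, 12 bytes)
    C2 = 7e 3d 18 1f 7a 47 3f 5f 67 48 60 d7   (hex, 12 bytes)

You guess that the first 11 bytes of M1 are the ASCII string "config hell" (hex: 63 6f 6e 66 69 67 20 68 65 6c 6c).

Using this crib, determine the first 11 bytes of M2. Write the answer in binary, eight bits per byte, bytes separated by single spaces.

11101010 00001111 00110101 00111000 11000000 01100101 11001100 10100011 10101011 01111101 11111010

First, C1 ⊕ C2 = (M1 ⊕ K) ⊕ (M2 ⊕ K) = M1 ⊕ M2, so the key drops out. Then M2 = (M1 ⊕ M2) ⊕ M1 over the first 11 bytes.
byte 0: (f7 ^ 7e) ^ 63 = 89 ^ 63 = ea
byte 1: (5d ^ 3d) ^ 6f = 60 ^ 6f = 0f
byte 2: (43 ^ 18) ^ 6e = 5b ^ 6e = 35
byte 3: (41 ^ 1f) ^ 66 = 5e ^ 66 = 38
byte 4: (d3 ^ 7a) ^ 69 = a9 ^ 69 = c0
byte 5: (45 ^ 47) ^ 67 = 02 ^ 67 = 65
byte 6: (d3 ^ 3f) ^ 20 = ec ^ 20 = cc
byte 7: (94 ^ 5f) ^ 68 = cb ^ 68 = a3
byte 8: (a9 ^ 67) ^ 65 = ce ^ 65 = ab
byte 9: (59 ^ 48) ^ 6c = 11 ^ 6c = 7d
byte 10: (f6 ^ 60) ^ 6c = 96 ^ 6c = fa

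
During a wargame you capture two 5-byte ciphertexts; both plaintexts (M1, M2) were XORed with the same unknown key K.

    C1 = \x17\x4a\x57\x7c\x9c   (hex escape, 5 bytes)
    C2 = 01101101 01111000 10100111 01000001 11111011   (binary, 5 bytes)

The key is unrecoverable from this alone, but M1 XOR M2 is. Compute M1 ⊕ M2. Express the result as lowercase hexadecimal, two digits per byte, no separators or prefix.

C1 ⊕ C2 = (M1 ⊕ K) ⊕ (M2 ⊕ K) = M1 ⊕ M2 — the shared key cancels under XOR.
17 xor 6d = 7a
4a xor 78 = 32
57 xor a7 = f0
7c xor 41 = 3d
9c xor fb = 67

7a32f03d67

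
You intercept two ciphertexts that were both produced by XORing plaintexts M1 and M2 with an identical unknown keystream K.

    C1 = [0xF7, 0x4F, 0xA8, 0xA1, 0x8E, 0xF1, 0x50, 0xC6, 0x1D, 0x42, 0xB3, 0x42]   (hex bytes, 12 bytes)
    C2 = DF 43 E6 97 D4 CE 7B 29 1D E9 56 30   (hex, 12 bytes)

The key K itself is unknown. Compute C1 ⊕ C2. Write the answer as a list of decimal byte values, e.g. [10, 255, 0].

[40, 12, 78, 54, 90, 63, 43, 239, 0, 171, 229, 114]

C1 ⊕ C2 = (M1 ⊕ K) ⊕ (M2 ⊕ K) = M1 ⊕ M2 — the shared key cancels under XOR.
byte 0: 11110111 XOR 11011111 = 00101000
byte 1: 01001111 XOR 01000011 = 00001100
byte 2: 10101000 XOR 11100110 = 01001110
byte 3: 10100001 XOR 10010111 = 00110110
byte 4: 10001110 XOR 11010100 = 01011010
byte 5: 11110001 XOR 11001110 = 00111111
byte 6: 01010000 XOR 01111011 = 00101011
byte 7: 11000110 XOR 00101001 = 11101111
byte 8: 00011101 XOR 00011101 = 00000000
byte 9: 01000010 XOR 11101001 = 10101011
byte 10: 10110011 XOR 01010110 = 11100101
byte 11: 01000010 XOR 00110000 = 01110010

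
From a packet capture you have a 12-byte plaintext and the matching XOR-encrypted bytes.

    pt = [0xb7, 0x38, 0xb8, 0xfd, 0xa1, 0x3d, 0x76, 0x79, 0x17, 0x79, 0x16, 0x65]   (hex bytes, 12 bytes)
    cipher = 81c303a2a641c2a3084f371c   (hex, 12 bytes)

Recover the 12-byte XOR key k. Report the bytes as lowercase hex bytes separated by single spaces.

36 fb bb 5f 07 7c b4 da 1f 36 21 79

Since cipher = pt ⊕ k, XORing both sides with pt gives k = pt ⊕ cipher.
b7 ⊕ 81 = 36
38 ⊕ c3 = fb
b8 ⊕ 03 = bb
fd ⊕ a2 = 5f
a1 ⊕ a6 = 07
3d ⊕ 41 = 7c
76 ⊕ c2 = b4
79 ⊕ a3 = da
17 ⊕ 08 = 1f
79 ⊕ 4f = 36
16 ⊕ 37 = 21
65 ⊕ 1c = 79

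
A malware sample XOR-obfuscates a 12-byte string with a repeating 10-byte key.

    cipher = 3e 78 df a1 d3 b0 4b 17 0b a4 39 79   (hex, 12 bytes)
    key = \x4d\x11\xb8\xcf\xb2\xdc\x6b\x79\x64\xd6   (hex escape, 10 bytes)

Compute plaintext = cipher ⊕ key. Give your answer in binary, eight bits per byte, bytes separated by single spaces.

The 10-byte key repeats, so the effective keystream is 4d 11 b8 cf b2 dc 6b 79 64 d6 4d 11.
byte 0: 3e xor 4d = 73
byte 1: 78 xor 11 = 69
byte 2: df xor b8 = 67
byte 3: a1 xor cf = 6e
byte 4: d3 xor b2 = 61
byte 5: b0 xor dc = 6c
byte 6: 4b xor 6b = 20
byte 7: 17 xor 79 = 6e
byte 8: 0b xor 64 = 6f
byte 9: a4 xor d6 = 72
byte 10: 39 xor 4d = 74
byte 11: 79 xor 11 = 68

01110011 01101001 01100111 01101110 01100001 01101100 00100000 01101110 01101111 01110010 01110100 01101000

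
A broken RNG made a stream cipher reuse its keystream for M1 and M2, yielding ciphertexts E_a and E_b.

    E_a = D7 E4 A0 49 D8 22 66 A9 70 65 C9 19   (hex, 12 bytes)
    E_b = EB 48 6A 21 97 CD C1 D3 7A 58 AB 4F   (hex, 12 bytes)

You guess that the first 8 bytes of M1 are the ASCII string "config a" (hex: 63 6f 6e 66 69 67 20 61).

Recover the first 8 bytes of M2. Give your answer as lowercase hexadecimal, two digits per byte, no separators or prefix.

First, E_a ⊕ E_b = (M1 ⊕ K) ⊕ (M2 ⊕ K) = M1 ⊕ M2, so the key drops out. Then M2 = (M1 ⊕ M2) ⊕ M1 over the first 8 bytes.
byte 0: (d7 ⊕ eb) ⊕ 63 = 3c ⊕ 63 = 5f
byte 1: (e4 ⊕ 48) ⊕ 6f = ac ⊕ 6f = c3
byte 2: (a0 ⊕ 6a) ⊕ 6e = ca ⊕ 6e = a4
byte 3: (49 ⊕ 21) ⊕ 66 = 68 ⊕ 66 = 0e
byte 4: (d8 ⊕ 97) ⊕ 69 = 4f ⊕ 69 = 26
byte 5: (22 ⊕ cd) ⊕ 67 = ef ⊕ 67 = 88
byte 6: (66 ⊕ c1) ⊕ 20 = a7 ⊕ 20 = 87
byte 7: (a9 ⊕ d3) ⊕ 61 = 7a ⊕ 61 = 1b

5fc3a40e2688871b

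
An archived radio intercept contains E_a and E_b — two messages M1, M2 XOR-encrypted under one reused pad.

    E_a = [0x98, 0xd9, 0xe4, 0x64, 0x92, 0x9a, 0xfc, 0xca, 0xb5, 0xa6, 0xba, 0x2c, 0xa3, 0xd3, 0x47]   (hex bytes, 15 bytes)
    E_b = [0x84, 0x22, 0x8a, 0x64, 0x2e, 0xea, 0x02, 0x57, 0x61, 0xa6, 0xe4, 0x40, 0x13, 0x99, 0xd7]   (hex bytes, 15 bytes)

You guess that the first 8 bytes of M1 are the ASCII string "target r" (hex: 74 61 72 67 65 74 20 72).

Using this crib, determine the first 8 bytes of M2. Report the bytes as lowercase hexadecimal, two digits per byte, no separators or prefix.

First, E_a ⊕ E_b = (M1 ⊕ K) ⊕ (M2 ⊕ K) = M1 ⊕ M2, so the key drops out. Then M2 = (M1 ⊕ M2) ⊕ M1 over the first 8 bytes.
byte 0: (98 xor 84) xor 74 = 1c xor 74 = 68
byte 1: (d9 xor 22) xor 61 = fb xor 61 = 9a
byte 2: (e4 xor 8a) xor 72 = 6e xor 72 = 1c
byte 3: (64 xor 64) xor 67 = 00 xor 67 = 67
byte 4: (92 xor 2e) xor 65 = bc xor 65 = d9
byte 5: (9a xor ea) xor 74 = 70 xor 74 = 04
byte 6: (fc xor 02) xor 20 = fe xor 20 = de
byte 7: (ca xor 57) xor 72 = 9d xor 72 = ef

689a1c67d904deef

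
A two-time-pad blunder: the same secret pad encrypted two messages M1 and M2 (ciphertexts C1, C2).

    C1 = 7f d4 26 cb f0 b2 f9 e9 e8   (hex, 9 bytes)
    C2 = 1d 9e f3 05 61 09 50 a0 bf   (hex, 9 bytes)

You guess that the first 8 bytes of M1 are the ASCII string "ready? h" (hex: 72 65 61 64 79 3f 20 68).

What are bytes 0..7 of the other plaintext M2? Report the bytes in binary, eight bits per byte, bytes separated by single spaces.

First, C1 ⊕ C2 = (M1 ⊕ K) ⊕ (M2 ⊕ K) = M1 ⊕ M2, so the key drops out. Then M2 = (M1 ⊕ M2) ⊕ M1 over the first 8 bytes.
byte 0: (7f xor 1d) xor 72 = 62 xor 72 = 10
byte 1: (d4 xor 9e) xor 65 = 4a xor 65 = 2f
byte 2: (26 xor f3) xor 61 = d5 xor 61 = b4
byte 3: (cb xor 05) xor 64 = ce xor 64 = aa
byte 4: (f0 xor 61) xor 79 = 91 xor 79 = e8
byte 5: (b2 xor 09) xor 3f = bb xor 3f = 84
byte 6: (f9 xor 50) xor 20 = a9 xor 20 = 89
byte 7: (e9 xor a0) xor 68 = 49 xor 68 = 21

00010000 00101111 10110100 10101010 11101000 10000100 10001001 00100001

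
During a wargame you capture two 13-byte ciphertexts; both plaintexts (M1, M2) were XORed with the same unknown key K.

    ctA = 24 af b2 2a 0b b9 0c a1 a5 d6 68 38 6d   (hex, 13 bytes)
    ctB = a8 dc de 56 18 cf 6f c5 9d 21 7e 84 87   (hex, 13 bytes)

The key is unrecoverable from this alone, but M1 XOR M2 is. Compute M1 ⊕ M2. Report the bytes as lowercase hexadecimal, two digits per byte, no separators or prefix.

8c736c7c1376636438f716bcea

ctA ⊕ ctB = (M1 ⊕ K) ⊕ (M2 ⊕ K) = M1 ⊕ M2 — the shared key cancels under XOR.
24 ⊕ a8 = 8c
af ⊕ dc = 73
b2 ⊕ de = 6c
2a ⊕ 56 = 7c
0b ⊕ 18 = 13
b9 ⊕ cf = 76
0c ⊕ 6f = 63
a1 ⊕ c5 = 64
a5 ⊕ 9d = 38
d6 ⊕ 21 = f7
68 ⊕ 7e = 16
38 ⊕ 84 = bc
6d ⊕ 87 = ea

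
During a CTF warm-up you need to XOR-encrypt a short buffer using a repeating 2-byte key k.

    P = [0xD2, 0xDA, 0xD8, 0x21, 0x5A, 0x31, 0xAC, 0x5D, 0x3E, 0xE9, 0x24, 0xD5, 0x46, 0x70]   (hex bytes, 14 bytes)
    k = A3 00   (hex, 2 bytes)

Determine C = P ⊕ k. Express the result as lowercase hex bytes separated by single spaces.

71 da 7b 21 f9 31 0f 5d 9d e9 87 d5 e5 70

The 2-byte key repeats, so the effective keystream is a3 00 a3 00 a3 00 a3 00 a3 00 a3 00 a3 00.
byte 0: 11010010 XOR 10100011 = 01110001
byte 1: 11011010 XOR 00000000 = 11011010
byte 2: 11011000 XOR 10100011 = 01111011
byte 3: 00100001 XOR 00000000 = 00100001
byte 4: 01011010 XOR 10100011 = 11111001
byte 5: 00110001 XOR 00000000 = 00110001
byte 6: 10101100 XOR 10100011 = 00001111
byte 7: 01011101 XOR 00000000 = 01011101
byte 8: 00111110 XOR 10100011 = 10011101
byte 9: 11101001 XOR 00000000 = 11101001
byte 10: 00100100 XOR 10100011 = 10000111
byte 11: 11010101 XOR 00000000 = 11010101
byte 12: 01000110 XOR 10100011 = 11100101
byte 13: 01110000 XOR 00000000 = 01110000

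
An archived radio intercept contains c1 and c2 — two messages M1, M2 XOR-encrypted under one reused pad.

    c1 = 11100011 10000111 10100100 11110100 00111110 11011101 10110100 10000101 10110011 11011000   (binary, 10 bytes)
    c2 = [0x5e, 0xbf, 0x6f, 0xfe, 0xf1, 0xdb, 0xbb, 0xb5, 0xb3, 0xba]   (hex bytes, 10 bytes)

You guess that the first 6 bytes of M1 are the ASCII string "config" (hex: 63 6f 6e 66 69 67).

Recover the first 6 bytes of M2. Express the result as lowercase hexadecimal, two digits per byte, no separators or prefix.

First, c1 ⊕ c2 = (M1 ⊕ K) ⊕ (M2 ⊕ K) = M1 ⊕ M2, so the key drops out. Then M2 = (M1 ⊕ M2) ⊕ M1 over the first 6 bytes.
byte 0: (e3 xor 5e) xor 63 = bd xor 63 = de
byte 1: (87 xor bf) xor 6f = 38 xor 6f = 57
byte 2: (a4 xor 6f) xor 6e = cb xor 6e = a5
byte 3: (f4 xor fe) xor 66 = 0a xor 66 = 6c
byte 4: (3e xor f1) xor 69 = cf xor 69 = a6
byte 5: (dd xor db) xor 67 = 06 xor 67 = 61

de57a56ca661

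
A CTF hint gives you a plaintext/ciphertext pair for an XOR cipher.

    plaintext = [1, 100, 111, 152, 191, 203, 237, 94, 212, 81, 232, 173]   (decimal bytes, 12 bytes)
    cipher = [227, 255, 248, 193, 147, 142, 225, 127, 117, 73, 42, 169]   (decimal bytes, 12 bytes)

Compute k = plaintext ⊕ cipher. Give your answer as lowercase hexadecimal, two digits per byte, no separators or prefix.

Since cipher = plaintext ⊕ k, XORing both sides with plaintext gives k = plaintext ⊕ cipher.
byte 0: 01 ⊕ e3 = e2
byte 1: 64 ⊕ ff = 9b
byte 2: 6f ⊕ f8 = 97
byte 3: 98 ⊕ c1 = 59
byte 4: bf ⊕ 93 = 2c
byte 5: cb ⊕ 8e = 45
byte 6: ed ⊕ e1 = 0c
byte 7: 5e ⊕ 7f = 21
byte 8: d4 ⊕ 75 = a1
byte 9: 51 ⊕ 49 = 18
byte 10: e8 ⊕ 2a = c2
byte 11: ad ⊕ a9 = 04

e29b97592c450c21a118c204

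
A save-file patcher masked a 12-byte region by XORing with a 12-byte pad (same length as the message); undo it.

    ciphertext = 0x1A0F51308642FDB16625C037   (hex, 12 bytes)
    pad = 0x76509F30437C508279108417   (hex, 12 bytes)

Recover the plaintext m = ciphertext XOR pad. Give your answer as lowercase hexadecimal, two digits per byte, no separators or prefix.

XOR is its own inverse, so applying the key byte-wise gives the result directly.
byte 0: 1a ^ 76 = 6c
byte 1: 0f ^ 50 = 5f
byte 2: 51 ^ 9f = ce
byte 3: 30 ^ 30 = 00
byte 4: 86 ^ 43 = c5
byte 5: 42 ^ 7c = 3e
byte 6: fd ^ 50 = ad
byte 7: b1 ^ 82 = 33
byte 8: 66 ^ 79 = 1f
byte 9: 25 ^ 10 = 35
byte 10: c0 ^ 84 = 44
byte 11: 37 ^ 17 = 20

6c5fce00c53ead331f354420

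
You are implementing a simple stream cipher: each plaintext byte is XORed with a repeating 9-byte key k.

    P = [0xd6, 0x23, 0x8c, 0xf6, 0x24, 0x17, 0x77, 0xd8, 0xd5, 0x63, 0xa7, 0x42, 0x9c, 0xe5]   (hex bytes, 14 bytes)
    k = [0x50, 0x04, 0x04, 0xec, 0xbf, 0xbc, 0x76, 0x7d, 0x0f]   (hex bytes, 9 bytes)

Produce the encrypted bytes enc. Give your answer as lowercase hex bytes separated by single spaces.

86 27 88 1a 9b ab 01 a5 da 33 a3 46 70 5a

The 9-byte key repeats, so the effective keystream is 50 04 04 ec bf bc 76 7d 0f 50 04 04 ec bf.
byte 0: 214 ^  80 = 134
byte 1:  35 ^   4 =  39
byte 2: 140 ^   4 = 136
byte 3: 246 ^ 236 =  26
byte 4:  36 ^ 191 = 155
byte 5:  23 ^ 188 = 171
byte 6: 119 ^ 118 =   1
byte 7: 216 ^ 125 = 165
byte 8: 213 ^  15 = 218
byte 9:  99 ^  80 =  51
byte 10: 167 ^   4 = 163
byte 11:  66 ^   4 =  70
byte 12: 156 ^ 236 = 112
byte 13: 229 ^ 191 =  90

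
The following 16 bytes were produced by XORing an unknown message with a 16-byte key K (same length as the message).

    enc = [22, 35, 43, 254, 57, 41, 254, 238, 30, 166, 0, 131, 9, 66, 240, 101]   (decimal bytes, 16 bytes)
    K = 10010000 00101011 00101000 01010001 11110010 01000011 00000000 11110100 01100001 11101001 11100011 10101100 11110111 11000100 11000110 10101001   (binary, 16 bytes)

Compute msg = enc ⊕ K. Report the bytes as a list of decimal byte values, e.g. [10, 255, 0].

[134, 8, 3, 175, 203, 106, 254, 26, 127, 79, 227, 47, 254, 134, 54, 204]

16 ⊕ 90 = 86
23 ⊕ 2b = 08
2b ⊕ 28 = 03
fe ⊕ 51 = af
39 ⊕ f2 = cb
29 ⊕ 43 = 6a
fe ⊕ 00 = fe
ee ⊕ f4 = 1a
1e ⊕ 61 = 7f
a6 ⊕ e9 = 4f
00 ⊕ e3 = e3
83 ⊕ ac = 2f
09 ⊕ f7 = fe
42 ⊕ c4 = 86
f0 ⊕ c6 = 36
65 ⊕ a9 = cc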